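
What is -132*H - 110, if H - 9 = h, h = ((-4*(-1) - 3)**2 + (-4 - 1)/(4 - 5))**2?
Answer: -6050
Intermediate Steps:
h = 36 (h = ((4 - 3)**2 - 5/(-1))**2 = (1**2 - 5*(-1))**2 = (1 + 5)**2 = 6**2 = 36)
H = 45 (H = 9 + 36 = 45)
-132*H - 110 = -132*45 - 110 = -5940 - 110 = -6050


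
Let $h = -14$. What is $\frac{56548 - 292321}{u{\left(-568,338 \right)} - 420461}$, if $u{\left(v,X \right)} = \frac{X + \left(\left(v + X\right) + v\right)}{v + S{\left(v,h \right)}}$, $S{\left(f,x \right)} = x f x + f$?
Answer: $\frac{6628993668}{11821681361} \approx 0.56075$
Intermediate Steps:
$S{\left(f,x \right)} = f + f x^{2}$ ($S{\left(f,x \right)} = f x x + f = f x^{2} + f = f + f x^{2}$)
$u{\left(v,X \right)} = \frac{2 X + 2 v}{198 v}$ ($u{\left(v,X \right)} = \frac{X + \left(\left(v + X\right) + v\right)}{v + v \left(1 + \left(-14\right)^{2}\right)} = \frac{X + \left(\left(X + v\right) + v\right)}{v + v \left(1 + 196\right)} = \frac{X + \left(X + 2 v\right)}{v + v 197} = \frac{2 X + 2 v}{v + 197 v} = \frac{2 X + 2 v}{198 v}$)
$\frac{56548 - 292321}{u{\left(-568,338 \right)} - 420461} = \frac{56548 - 292321}{\frac{338 - 568}{99 \left(-568\right)} - 420461} = - \frac{235773}{\frac{1}{99} \left(- \frac{1}{568}\right) \left(-230\right) - 420461} = - \frac{235773}{\frac{115}{28116} - 420461} = - \frac{235773}{- \frac{11821681361}{28116}} = \left(-235773\right) \left(- \frac{28116}{11821681361}\right) = \frac{6628993668}{11821681361}$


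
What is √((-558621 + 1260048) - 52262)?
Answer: 11*√5365 ≈ 805.71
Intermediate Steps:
√((-558621 + 1260048) - 52262) = √(701427 - 52262) = √649165 = 11*√5365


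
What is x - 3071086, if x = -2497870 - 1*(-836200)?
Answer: -4732756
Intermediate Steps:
x = -1661670 (x = -2497870 + 836200 = -1661670)
x - 3071086 = -1661670 - 3071086 = -4732756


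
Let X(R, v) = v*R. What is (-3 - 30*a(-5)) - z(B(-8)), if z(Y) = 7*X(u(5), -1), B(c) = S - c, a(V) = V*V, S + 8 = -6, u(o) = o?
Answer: -718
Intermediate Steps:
S = -14 (S = -8 - 6 = -14)
X(R, v) = R*v
a(V) = V**2
B(c) = -14 - c
z(Y) = -35 (z(Y) = 7*(5*(-1)) = 7*(-5) = -35)
(-3 - 30*a(-5)) - z(B(-8)) = (-3 - 30*(-5)**2) - 1*(-35) = (-3 - 30*25) + 35 = (-3 - 750) + 35 = -753 + 35 = -718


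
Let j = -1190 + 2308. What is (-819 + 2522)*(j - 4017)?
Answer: -4936997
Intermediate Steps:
j = 1118
(-819 + 2522)*(j - 4017) = (-819 + 2522)*(1118 - 4017) = 1703*(-2899) = -4936997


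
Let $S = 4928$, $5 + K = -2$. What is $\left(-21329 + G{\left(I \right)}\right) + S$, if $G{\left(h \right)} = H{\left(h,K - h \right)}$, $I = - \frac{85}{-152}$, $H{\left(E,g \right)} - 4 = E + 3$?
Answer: $- \frac{2491803}{152} \approx -16393.0$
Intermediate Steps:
$K = -7$ ($K = -5 - 2 = -7$)
$H{\left(E,g \right)} = 7 + E$ ($H{\left(E,g \right)} = 4 + \left(E + 3\right) = 4 + \left(3 + E\right) = 7 + E$)
$I = \frac{85}{152}$ ($I = \left(-85\right) \left(- \frac{1}{152}\right) = \frac{85}{152} \approx 0.55921$)
$G{\left(h \right)} = 7 + h$
$\left(-21329 + G{\left(I \right)}\right) + S = \left(-21329 + \left(7 + \frac{85}{152}\right)\right) + 4928 = \left(-21329 + \frac{1149}{152}\right) + 4928 = - \frac{3240859}{152} + 4928 = - \frac{2491803}{152}$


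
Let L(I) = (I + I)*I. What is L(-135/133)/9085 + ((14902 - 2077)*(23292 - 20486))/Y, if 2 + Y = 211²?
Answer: 1156653753628860/1430881305847 ≈ 808.35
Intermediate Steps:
Y = 44519 (Y = -2 + 211² = -2 + 44521 = 44519)
L(I) = 2*I² (L(I) = (2*I)*I = 2*I²)
L(-135/133)/9085 + ((14902 - 2077)*(23292 - 20486))/Y = (2*(-135/133)²)/9085 + ((14902 - 2077)*(23292 - 20486))/44519 = (2*(-135*1/133)²)*(1/9085) + (12825*2806)*(1/44519) = (2*(-135/133)²)*(1/9085) + 35986950*(1/44519) = (2*(18225/17689))*(1/9085) + 35986950/44519 = (36450/17689)*(1/9085) + 35986950/44519 = 7290/32140913 + 35986950/44519 = 1156653753628860/1430881305847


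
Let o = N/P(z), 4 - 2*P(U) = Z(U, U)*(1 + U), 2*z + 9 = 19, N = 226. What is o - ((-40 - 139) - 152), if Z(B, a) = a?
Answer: 4077/13 ≈ 313.62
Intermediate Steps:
z = 5 (z = -9/2 + (½)*19 = -9/2 + 19/2 = 5)
P(U) = 2 - U*(1 + U)/2
o = -226/13 (o = 226/(2 - ½*5 - ½*5²) = 226/(2 - 5/2 - ½*25) = 226/(2 - 5/2 - 25/2) = 226/(-13) = 226*(-1/13) = -226/13 ≈ -17.385)
o - ((-40 - 139) - 152) = -226/13 - ((-40 - 139) - 152) = -226/13 - (-179 - 152) = -226/13 - 1*(-331) = -226/13 + 331 = 4077/13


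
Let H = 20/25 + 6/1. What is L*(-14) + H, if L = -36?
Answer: 2554/5 ≈ 510.80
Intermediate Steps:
H = 34/5 (H = 20*(1/25) + 6*1 = 4/5 + 6 = 34/5 ≈ 6.8000)
L*(-14) + H = -36*(-14) + 34/5 = 504 + 34/5 = 2554/5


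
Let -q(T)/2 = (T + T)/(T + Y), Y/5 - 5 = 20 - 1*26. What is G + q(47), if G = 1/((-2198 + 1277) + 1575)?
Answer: -20485/4578 ≈ -4.4747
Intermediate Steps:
Y = -5 (Y = 25 + 5*(20 - 1*26) = 25 + 5*(20 - 26) = 25 + 5*(-6) = 25 - 30 = -5)
G = 1/654 (G = 1/(-921 + 1575) = 1/654 ≈ 0.0015291)
q(T) = -4*T/(-5 + T) (q(T) = -2*(T + T)/(T - 5) = -2*2*T/(-5 + T) = -4*T/(-5 + T))
G + q(47) = 1/654 - 4*47/(-5 + 47) = 1/654 - 4*47/42 = 1/654 - 4*47*1/42 = 1/654 - 94/21 = -20485/4578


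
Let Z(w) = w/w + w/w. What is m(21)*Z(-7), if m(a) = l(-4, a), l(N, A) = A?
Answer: 42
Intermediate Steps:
m(a) = a
Z(w) = 2 (Z(w) = 1 + 1 = 2)
m(21)*Z(-7) = 21*2 = 42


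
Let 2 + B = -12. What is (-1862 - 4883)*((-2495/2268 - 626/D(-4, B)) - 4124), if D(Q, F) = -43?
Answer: 2703911945285/97524 ≈ 2.7726e+7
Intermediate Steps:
B = -14 (B = -2 - 12 = -14)
(-1862 - 4883)*((-2495/2268 - 626/D(-4, B)) - 4124) = (-1862 - 4883)*((-2495/2268 - 626/(-43)) - 4124) = -6745*((-2495*1/2268 - 626*(-1/43)) - 4124) = -6745*((-2495/2268 + 626/43) - 4124) = -6745*(1312483/97524 - 4124) = -6745*(-400876493/97524) = 2703911945285/97524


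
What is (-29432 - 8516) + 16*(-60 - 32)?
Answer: -39420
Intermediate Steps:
(-29432 - 8516) + 16*(-60 - 32) = -37948 + 16*(-92) = -37948 - 1472 = -39420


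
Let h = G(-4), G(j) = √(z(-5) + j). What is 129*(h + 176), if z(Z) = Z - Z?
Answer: 22704 + 258*I ≈ 22704.0 + 258.0*I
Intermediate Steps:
z(Z) = 0
G(j) = √j (G(j) = √(0 + j) = √j)
h = 2*I (h = √(-4) = 2*I ≈ 2.0*I)
129*(h + 176) = 129*(2*I + 176) = 129*(176 + 2*I) = 22704 + 258*I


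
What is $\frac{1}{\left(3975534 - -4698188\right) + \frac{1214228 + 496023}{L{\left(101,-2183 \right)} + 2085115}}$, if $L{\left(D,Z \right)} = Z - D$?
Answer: $\frac{2082831}{18065898777233} \approx 1.1529 \cdot 10^{-7}$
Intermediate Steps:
$\frac{1}{\left(3975534 - -4698188\right) + \frac{1214228 + 496023}{L{\left(101,-2183 \right)} + 2085115}} = \frac{1}{\left(3975534 - -4698188\right) + \frac{1214228 + 496023}{\left(-2183 - 101\right) + 2085115}} = \frac{1}{\left(3975534 + 4698188\right) + \frac{1710251}{\left(-2183 - 101\right) + 2085115}} = \frac{1}{8673722 + \frac{1710251}{-2284 + 2085115}} = \frac{1}{8673722 + \frac{1710251}{2082831}} = \frac{1}{\frac{18065898777233}{2082831}} = \frac{2082831}{18065898777233}$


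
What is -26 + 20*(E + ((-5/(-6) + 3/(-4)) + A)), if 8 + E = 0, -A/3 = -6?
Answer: 527/3 ≈ 175.67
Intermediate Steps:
A = 18 (A = -3*(-6) = 18)
E = -8 (E = -8 + 0 = -8)
-26 + 20*(E + ((-5/(-6) + 3/(-4)) + A)) = -26 + 20*(-8 + ((-5/(-6) + 3/(-4)) + 18)) = -26 + 20*(-8 + ((-5*(-⅙) + 3*(-¼)) + 18)) = -26 + 20*(-8 + ((⅚ - ¾) + 18)) = -26 + 20*(-8 + (1/12 + 18)) = -26 + 20*(-8 + 217/12) = -26 + 20*(121/12) = -26 + 605/3 = 527/3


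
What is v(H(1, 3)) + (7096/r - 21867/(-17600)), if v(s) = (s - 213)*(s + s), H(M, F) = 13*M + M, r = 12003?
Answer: -1176713242399/211252800 ≈ -5570.2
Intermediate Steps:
H(M, F) = 14*M
v(s) = 2*s*(-213 + s) (v(s) = (-213 + s)*(2*s) = 2*s*(-213 + s))
v(H(1, 3)) + (7096/r - 21867/(-17600)) = 2*(14*1)*(-213 + 14*1) + (7096/12003 - 21867/(-17600)) = 2*14*(-213 + 14) + (7096*(1/12003) - 21867*(-1/17600)) = 2*14*(-199) + (7096/12003 + 21867/17600) = -5572 + 387359201/211252800 = -1176713242399/211252800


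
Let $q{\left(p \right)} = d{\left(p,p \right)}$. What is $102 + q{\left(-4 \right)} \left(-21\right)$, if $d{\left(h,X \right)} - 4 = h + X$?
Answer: $186$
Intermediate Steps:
$d{\left(h,X \right)} = 4 + X + h$ ($d{\left(h,X \right)} = 4 + \left(h + X\right) = 4 + \left(X + h\right) = 4 + X + h$)
$q{\left(p \right)} = 4 + 2 p$ ($q{\left(p \right)} = 4 + p + p = 4 + 2 p$)
$102 + q{\left(-4 \right)} \left(-21\right) = 102 + \left(4 + 2 \left(-4\right)\right) \left(-21\right) = 102 + \left(4 - 8\right) \left(-21\right) = 102 - -84 = 102 + 84 = 186$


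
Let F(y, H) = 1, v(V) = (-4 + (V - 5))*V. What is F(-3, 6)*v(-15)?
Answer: 360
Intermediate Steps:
v(V) = V*(-9 + V) (v(V) = (-4 + (-5 + V))*V = (-9 + V)*V = V*(-9 + V))
F(-3, 6)*v(-15) = 1*(-15*(-9 - 15)) = 1*(-15*(-24)) = 1*360 = 360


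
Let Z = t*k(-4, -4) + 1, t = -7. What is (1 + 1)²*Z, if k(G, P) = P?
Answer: 116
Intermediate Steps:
Z = 29 (Z = -7*(-4) + 1 = 28 + 1 = 29)
(1 + 1)²*Z = (1 + 1)²*29 = 2²*29 = 4*29 = 116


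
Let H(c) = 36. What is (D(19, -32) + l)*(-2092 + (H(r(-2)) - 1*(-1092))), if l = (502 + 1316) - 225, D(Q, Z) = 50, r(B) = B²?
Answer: -1583852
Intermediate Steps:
l = 1593 (l = 1818 - 225 = 1593)
(D(19, -32) + l)*(-2092 + (H(r(-2)) - 1*(-1092))) = (50 + 1593)*(-2092 + (36 - 1*(-1092))) = 1643*(-2092 + (36 + 1092)) = 1643*(-2092 + 1128) = 1643*(-964) = -1583852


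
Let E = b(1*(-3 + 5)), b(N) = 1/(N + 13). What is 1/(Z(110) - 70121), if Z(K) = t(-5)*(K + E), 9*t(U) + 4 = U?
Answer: -15/1053466 ≈ -1.4239e-5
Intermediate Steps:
t(U) = -4/9 + U/9
b(N) = 1/(13 + N)
E = 1/15 (E = 1/(13 + 1*(-3 + 5)) = 1/(13 + 1*2) = 1/(13 + 2) = 1/15 ≈ 0.066667)
Z(K) = -1/15 - K (Z(K) = (-4/9 + (1/9)*(-5))*(K + 1/15) = (-4/9 - 5/9)*(1/15 + K) = -(1/15 + K) = -1/15 - K)
1/(Z(110) - 70121) = 1/((-1/15 - 1*110) - 70121) = 1/((-1/15 - 110) - 70121) = 1/(-1651/15 - 70121) = 1/(-1053466/15) = -15/1053466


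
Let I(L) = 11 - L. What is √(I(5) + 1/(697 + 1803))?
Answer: √15001/50 ≈ 2.4496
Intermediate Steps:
√(I(5) + 1/(697 + 1803)) = √((11 - 1*5) + 1/(697 + 1803)) = √((11 - 5) + 1/2500) = √(6 + 1/2500) = √(15001/2500) = √15001/50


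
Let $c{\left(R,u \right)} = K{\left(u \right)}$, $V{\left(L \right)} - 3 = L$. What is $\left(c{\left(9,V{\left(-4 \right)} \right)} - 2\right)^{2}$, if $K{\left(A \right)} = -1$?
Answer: $9$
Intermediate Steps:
$V{\left(L \right)} = 3 + L$
$c{\left(R,u \right)} = -1$
$\left(c{\left(9,V{\left(-4 \right)} \right)} - 2\right)^{2} = \left(-1 - 2\right)^{2} = \left(-3\right)^{2} = 9$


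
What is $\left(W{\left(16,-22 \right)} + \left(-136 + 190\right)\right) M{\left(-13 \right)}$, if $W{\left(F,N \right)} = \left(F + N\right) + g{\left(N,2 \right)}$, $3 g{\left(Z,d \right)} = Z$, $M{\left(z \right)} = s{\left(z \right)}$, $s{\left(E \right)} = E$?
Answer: $- \frac{1586}{3} \approx -528.67$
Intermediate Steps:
$M{\left(z \right)} = z$
$g{\left(Z,d \right)} = \frac{Z}{3}$
$W{\left(F,N \right)} = F + \frac{4 N}{3}$ ($W{\left(F,N \right)} = \left(F + N\right) + \frac{N}{3} = F + \frac{4 N}{3}$)
$\left(W{\left(16,-22 \right)} + \left(-136 + 190\right)\right) M{\left(-13 \right)} = \left(\left(16 + \frac{4}{3} \left(-22\right)\right) + \left(-136 + 190\right)\right) \left(-13\right) = \left(\left(16 - \frac{88}{3}\right) + 54\right) \left(-13\right) = \left(- \frac{40}{3} + 54\right) \left(-13\right) = \frac{122}{3} \left(-13\right) = - \frac{1586}{3}$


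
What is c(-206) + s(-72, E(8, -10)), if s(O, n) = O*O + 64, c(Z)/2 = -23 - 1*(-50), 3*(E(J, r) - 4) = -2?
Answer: 5302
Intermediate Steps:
E(J, r) = 10/3 (E(J, r) = 4 + (1/3)*(-2) = 4 - 2/3 = 10/3)
c(Z) = 54 (c(Z) = 2*(-23 - 1*(-50)) = 2*(-23 + 50) = 2*27 = 54)
s(O, n) = 64 + O**2 (s(O, n) = O**2 + 64 = 64 + O**2)
c(-206) + s(-72, E(8, -10)) = 54 + (64 + (-72)**2) = 54 + (64 + 5184) = 54 + 5248 = 5302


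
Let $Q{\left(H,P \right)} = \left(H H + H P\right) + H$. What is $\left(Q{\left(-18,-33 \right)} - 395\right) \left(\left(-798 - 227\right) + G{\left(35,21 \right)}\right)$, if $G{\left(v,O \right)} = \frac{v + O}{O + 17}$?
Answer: $- \frac{9820735}{19} \approx -5.1688 \cdot 10^{5}$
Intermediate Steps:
$Q{\left(H,P \right)} = H + H^{2} + H P$ ($Q{\left(H,P \right)} = \left(H^{2} + H P\right) + H = H + H^{2} + H P$)
$G{\left(v,O \right)} = \frac{O + v}{17 + O}$
$\left(Q{\left(-18,-33 \right)} - 395\right) \left(\left(-798 - 227\right) + G{\left(35,21 \right)}\right) = \left(- 18 \left(1 - 18 - 33\right) - 395\right) \left(\left(-798 - 227\right) + \frac{21 + 35}{17 + 21}\right) = \left(\left(-18\right) \left(-50\right) - 395\right) \left(-1025 + \frac{1}{38} \cdot 56\right) = \left(900 - 395\right) \left(-1025 + \frac{1}{38} \cdot 56\right) = 505 \left(-1025 + \frac{28}{19}\right) = 505 \left(- \frac{19447}{19}\right) = - \frac{9820735}{19}$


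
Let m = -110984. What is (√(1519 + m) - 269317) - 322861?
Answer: -592178 + I*√109465 ≈ -5.9218e+5 + 330.85*I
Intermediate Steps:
(√(1519 + m) - 269317) - 322861 = (√(1519 - 110984) - 269317) - 322861 = (√(-109465) - 269317) - 322861 = (I*√109465 - 269317) - 322861 = (-269317 + I*√109465) - 322861 = -592178 + I*√109465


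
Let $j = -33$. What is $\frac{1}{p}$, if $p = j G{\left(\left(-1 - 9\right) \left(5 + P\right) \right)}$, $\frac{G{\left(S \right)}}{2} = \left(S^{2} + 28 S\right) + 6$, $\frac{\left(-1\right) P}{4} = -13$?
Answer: $- \frac{1}{20390436} \approx -4.9043 \cdot 10^{-8}$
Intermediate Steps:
$P = 52$ ($P = \left(-4\right) \left(-13\right) = 52$)
$G{\left(S \right)} = 12 + 2 S^{2} + 56 S$ ($G{\left(S \right)} = 2 \left(\left(S^{2} + 28 S\right) + 6\right) = 2 \left(6 + S^{2} + 28 S\right) = 12 + 2 S^{2} + 56 S$)
$p = -20390436$ ($p = - 33 \left(12 + 2 \left(\left(-1 - 9\right) \left(5 + 52\right)\right)^{2} + 56 \left(-1 - 9\right) \left(5 + 52\right)\right) = - 33 \left(12 + 2 \left(\left(-10\right) 57\right)^{2} + 56 \left(\left(-10\right) 57\right)\right) = - 33 \left(12 + 2 \left(-570\right)^{2} + 56 \left(-570\right)\right) = - 33 \left(12 + 2 \cdot 324900 - 31920\right) = - 33 \left(12 + 649800 - 31920\right) = \left(-33\right) 617892 = -20390436$)
$\frac{1}{p} = \frac{1}{-20390436} = - \frac{1}{20390436}$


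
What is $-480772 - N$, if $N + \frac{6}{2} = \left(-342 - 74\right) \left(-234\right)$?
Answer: $-578113$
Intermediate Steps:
$N = 97341$ ($N = -3 + \left(-342 - 74\right) \left(-234\right) = -3 - -97344 = -3 + 97344 = 97341$)
$-480772 - N = -480772 - 97341 = -578113$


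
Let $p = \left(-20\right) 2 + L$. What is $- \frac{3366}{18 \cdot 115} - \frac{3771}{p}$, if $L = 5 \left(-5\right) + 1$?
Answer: $\frac{421697}{7360} \approx 57.296$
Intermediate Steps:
$L = -24$ ($L = -25 + 1 = -24$)
$p = -64$ ($p = \left(-20\right) 2 - 24 = -40 - 24 = -64$)
$- \frac{3366}{18 \cdot 115} - \frac{3771}{p} = - \frac{3366}{18 \cdot 115} - \frac{3771}{-64} = - \frac{3366}{2070} - - \frac{3771}{64} = \left(-3366\right) \frac{1}{2070} + \frac{3771}{64} = - \frac{187}{115} + \frac{3771}{64} = \frac{421697}{7360}$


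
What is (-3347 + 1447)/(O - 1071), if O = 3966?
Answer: -380/579 ≈ -0.65630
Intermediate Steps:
(-3347 + 1447)/(O - 1071) = (-3347 + 1447)/(3966 - 1071) = -1900/2895 = -1900*1/2895 = -380/579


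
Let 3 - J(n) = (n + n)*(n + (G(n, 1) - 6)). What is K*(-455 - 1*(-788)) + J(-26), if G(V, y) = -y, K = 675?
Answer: 223062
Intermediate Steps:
J(n) = 3 - 2*n*(-7 + n) (J(n) = 3 - (n + n)*(n + (-1*1 - 6)) = 3 - 2*n*(n + (-1 - 6)) = 3 - 2*n*(n - 7) = 3 - 2*n*(-7 + n))
K*(-455 - 1*(-788)) + J(-26) = 675*(-455 - 1*(-788)) + (3 - 2*(-26)² + 14*(-26)) = 675*(-455 + 788) + (3 - 2*676 - 364) = 675*333 + (3 - 1352 - 364) = 224775 - 1713 = 223062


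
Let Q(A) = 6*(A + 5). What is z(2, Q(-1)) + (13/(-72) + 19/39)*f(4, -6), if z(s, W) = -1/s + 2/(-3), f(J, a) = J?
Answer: 7/117 ≈ 0.059829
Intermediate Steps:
Q(A) = 30 + 6*A (Q(A) = 6*(5 + A) = 30 + 6*A)
z(s, W) = -⅔ - 1/s (z(s, W) = -1/s + 2*(-⅓) = -1/s - ⅔ = -⅔ - 1/s)
z(2, Q(-1)) + (13/(-72) + 19/39)*f(4, -6) = (-⅔ - 1/2) + (13/(-72) + 19/39)*4 = (-⅔ - 1*½) + (13*(-1/72) + 19*(1/39))*4 = (-⅔ - ½) + (-13/72 + 19/39)*4 = -7/6 + (287/936)*4 = -7/6 + 287/234 = 7/117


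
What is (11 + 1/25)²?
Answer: 76176/625 ≈ 121.88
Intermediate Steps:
(11 + 1/25)² = (276/25)² = 76176/625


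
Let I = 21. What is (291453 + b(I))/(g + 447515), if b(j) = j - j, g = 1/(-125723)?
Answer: 12214115173/18754309448 ≈ 0.65127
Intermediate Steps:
g = -1/125723 ≈ -7.9540e-6
b(j) = 0
(291453 + b(I))/(g + 447515) = (291453 + 0)/(-1/125723 + 447515) = 291453/(56262928344/125723) = 291453*(125723/56262928344) = 12214115173/18754309448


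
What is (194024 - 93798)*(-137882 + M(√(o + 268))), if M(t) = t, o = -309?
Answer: -13819361332 + 100226*I*√41 ≈ -1.3819e+10 + 6.4176e+5*I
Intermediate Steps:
(194024 - 93798)*(-137882 + M(√(o + 268))) = (194024 - 93798)*(-137882 + √(-309 + 268)) = 100226*(-137882 + √(-41)) = 100226*(-137882 + I*√41) = -13819361332 + 100226*I*√41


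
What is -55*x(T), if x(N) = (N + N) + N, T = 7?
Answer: -1155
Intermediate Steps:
x(N) = 3*N (x(N) = 2*N + N = 3*N)
-55*x(T) = -165*7 = -55*21 = -1155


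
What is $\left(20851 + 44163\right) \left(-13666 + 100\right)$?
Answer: $-881979924$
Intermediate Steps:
$\left(20851 + 44163\right) \left(-13666 + 100\right) = 65014 \left(-13566\right) = -881979924$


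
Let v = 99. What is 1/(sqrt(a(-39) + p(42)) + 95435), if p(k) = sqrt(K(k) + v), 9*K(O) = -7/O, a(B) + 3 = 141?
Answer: 1/(95435 + sqrt(138 + sqrt(32070)/18)) ≈ 1.0477e-5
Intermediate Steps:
a(B) = 138 (a(B) = -3 + 141 = 138)
K(O) = -7/(9*O) (K(O) = (-7/O)/9 = -7/(9*O))
p(k) = sqrt(99 - 7/(9*k)) (p(k) = sqrt(-7/(9*k) + 99) = sqrt(99 - 7/(9*k)))
1/(sqrt(a(-39) + p(42)) + 95435) = 1/(sqrt(138 + sqrt(891 - 7/42)/3) + 95435) = 1/(sqrt(138 + sqrt(891 - 7*1/42)/3) + 95435) = 1/(sqrt(138 + sqrt(891 - 1/6)/3) + 95435) = 1/(sqrt(138 + sqrt(5345/6)/3) + 95435) = 1/(sqrt(138 + (sqrt(32070)/6)/3) + 95435) = 1/(sqrt(138 + sqrt(32070)/18) + 95435) = 1/(95435 + sqrt(138 + sqrt(32070)/18))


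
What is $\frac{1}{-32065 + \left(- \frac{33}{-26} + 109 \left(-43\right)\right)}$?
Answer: $- \frac{26}{955519} \approx -2.721 \cdot 10^{-5}$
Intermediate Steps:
$\frac{1}{-32065 + \left(- \frac{33}{-26} + 109 \left(-43\right)\right)} = \frac{1}{-32065 - \frac{121829}{26}} = \frac{1}{- \frac{955519}{26}} = - \frac{26}{955519}$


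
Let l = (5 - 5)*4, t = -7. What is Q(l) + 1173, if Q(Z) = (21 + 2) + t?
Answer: 1189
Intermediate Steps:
l = 0 (l = 0*4 = 0)
Q(Z) = 16 (Q(Z) = (21 + 2) - 7 = 23 - 7 = 16)
Q(l) + 1173 = 16 + 1173 = 1189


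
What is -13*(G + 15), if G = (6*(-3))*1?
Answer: 39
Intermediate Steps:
G = -18 (G = -18*1 = -18)
-13*(G + 15) = -13*(-18 + 15) = -13*(-3) = 39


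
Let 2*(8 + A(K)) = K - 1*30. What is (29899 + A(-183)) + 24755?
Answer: 109079/2 ≈ 54540.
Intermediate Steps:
A(K) = -23 + K/2 (A(K) = -8 + (K - 1*30)/2 = -8 + (K - 30)/2 = -8 + (-30 + K)/2 = -8 + (-15 + K/2) = -23 + K/2)
(29899 + A(-183)) + 24755 = (29899 + (-23 + (½)*(-183))) + 24755 = (29899 + (-23 - 183/2)) + 24755 = (29899 - 229/2) + 24755 = 59569/2 + 24755 = 109079/2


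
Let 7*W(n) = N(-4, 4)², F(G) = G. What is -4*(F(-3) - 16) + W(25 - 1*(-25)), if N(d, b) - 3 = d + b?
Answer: 541/7 ≈ 77.286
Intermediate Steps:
N(d, b) = 3 + b + d (N(d, b) = 3 + (d + b) = 3 + (b + d) = 3 + b + d)
W(n) = 9/7 (W(n) = (3 + 4 - 4)²/7 = (⅐)*3² = (⅐)*9 = 9/7)
-4*(F(-3) - 16) + W(25 - 1*(-25)) = -4*(-3 - 16) + 9/7 = -4*(-19) + 9/7 = 76 + 9/7 = 541/7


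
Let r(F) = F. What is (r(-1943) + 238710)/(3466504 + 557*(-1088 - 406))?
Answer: 236767/2634346 ≈ 0.089877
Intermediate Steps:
(r(-1943) + 238710)/(3466504 + 557*(-1088 - 406)) = (-1943 + 238710)/(3466504 + 557*(-1088 - 406)) = 236767/(3466504 + 557*(-1494)) = 236767/(3466504 - 832158) = 236767/2634346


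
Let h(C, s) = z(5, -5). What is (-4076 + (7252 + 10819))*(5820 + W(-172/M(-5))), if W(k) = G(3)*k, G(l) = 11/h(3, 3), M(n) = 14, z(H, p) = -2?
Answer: 576775935/7 ≈ 8.2397e+7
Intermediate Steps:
h(C, s) = -2
G(l) = -11/2 (G(l) = 11/(-2) = 11*(-1/2) = -11/2)
W(k) = -11*k/2
(-4076 + (7252 + 10819))*(5820 + W(-172/M(-5))) = (-4076 + (7252 + 10819))*(5820 - (-946)/14) = (-4076 + 18071)*(5820 - (-946)/14) = 13995*(5820 - 11/2*(-86/7)) = 13995*(5820 + 473/7) = 13995*(41213/7) = 576775935/7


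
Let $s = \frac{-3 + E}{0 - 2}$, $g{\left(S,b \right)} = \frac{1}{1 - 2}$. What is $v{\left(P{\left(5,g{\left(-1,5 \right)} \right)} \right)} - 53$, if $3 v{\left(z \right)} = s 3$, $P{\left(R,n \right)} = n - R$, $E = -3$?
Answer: $-50$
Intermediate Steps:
$g{\left(S,b \right)} = -1$ ($g{\left(S,b \right)} = \frac{1}{-1} = -1$)
$s = 3$ ($s = \frac{-3 - 3}{0 - 2} = - \frac{6}{-2} = \left(-6\right) \left(- \frac{1}{2}\right) = 3$)
$v{\left(z \right)} = 3$ ($v{\left(z \right)} = \frac{3 \cdot 3}{3} = \frac{1}{3} \cdot 9 = 3$)
$v{\left(P{\left(5,g{\left(-1,5 \right)} \right)} \right)} - 53 = 3 - 53 = -50$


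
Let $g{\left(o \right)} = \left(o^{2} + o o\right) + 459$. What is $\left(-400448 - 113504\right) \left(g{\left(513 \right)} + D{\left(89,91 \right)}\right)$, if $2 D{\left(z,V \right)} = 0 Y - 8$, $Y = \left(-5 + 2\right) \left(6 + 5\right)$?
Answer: $-270746315936$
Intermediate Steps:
$Y = -33$ ($Y = \left(-3\right) 11 = -33$)
$D{\left(z,V \right)} = -4$ ($D{\left(z,V \right)} = \frac{0 \left(-33\right) - 8}{2} = \frac{0 - 8}{2} = \frac{1}{2} \left(-8\right) = -4$)
$g{\left(o \right)} = 459 + 2 o^{2}$ ($g{\left(o \right)} = \left(o^{2} + o^{2}\right) + 459 = 2 o^{2} + 459 = 459 + 2 o^{2}$)
$\left(-400448 - 113504\right) \left(g{\left(513 \right)} + D{\left(89,91 \right)}\right) = \left(-400448 - 113504\right) \left(\left(459 + 2 \cdot 513^{2}\right) - 4\right) = - 513952 \left(\left(459 + 2 \cdot 263169\right) - 4\right) = - 513952 \left(\left(459 + 526338\right) - 4\right) = - 513952 \left(526797 - 4\right) = \left(-513952\right) 526793 = -270746315936$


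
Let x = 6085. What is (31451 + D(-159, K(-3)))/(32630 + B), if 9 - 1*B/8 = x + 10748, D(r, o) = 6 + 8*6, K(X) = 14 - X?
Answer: -31505/101962 ≈ -0.30899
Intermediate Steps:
D(r, o) = 54 (D(r, o) = 6 + 48 = 54)
B = -134592 (B = 72 - 8*(6085 + 10748) = 72 - 8*16833 = 72 - 134664 = -134592)
(31451 + D(-159, K(-3)))/(32630 + B) = (31451 + 54)/(32630 - 134592) = 31505/(-101962) = 31505*(-1/101962) = -31505/101962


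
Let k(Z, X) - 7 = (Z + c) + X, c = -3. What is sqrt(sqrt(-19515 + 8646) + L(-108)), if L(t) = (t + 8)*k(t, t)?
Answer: sqrt(21200 + I*sqrt(10869)) ≈ 145.6 + 0.358*I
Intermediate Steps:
k(Z, X) = 4 + X + Z (k(Z, X) = 7 + ((Z - 3) + X) = 7 + ((-3 + Z) + X) = 7 + (-3 + X + Z) = 4 + X + Z)
L(t) = (4 + 2*t)*(8 + t) (L(t) = (t + 8)*(4 + t + t) = (8 + t)*(4 + 2*t) = (4 + 2*t)*(8 + t))
sqrt(sqrt(-19515 + 8646) + L(-108)) = sqrt(sqrt(-19515 + 8646) + 2*(2 - 108)*(8 - 108)) = sqrt(sqrt(-10869) + 2*(-106)*(-100)) = sqrt(I*sqrt(10869) + 21200) = sqrt(21200 + I*sqrt(10869))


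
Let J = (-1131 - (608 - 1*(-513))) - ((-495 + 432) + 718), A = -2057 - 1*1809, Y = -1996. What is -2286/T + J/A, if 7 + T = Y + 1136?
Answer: 3786015/1117274 ≈ 3.3886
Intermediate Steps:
T = -867 (T = -7 + (-1996 + 1136) = -7 - 860 = -867)
A = -3866 (A = -2057 - 1809 = -3866)
J = -2907 (J = (-1131 - (608 + 513)) - (-63 + 718) = (-1131 - 1*1121) - 1*655 = (-1131 - 1121) - 655 = -2252 - 655 = -2907)
-2286/T + J/A = -2286/(-867) - 2907/(-3866) = -2286*(-1/867) - 2907*(-1/3866) = 762/289 + 2907/3866 = 3786015/1117274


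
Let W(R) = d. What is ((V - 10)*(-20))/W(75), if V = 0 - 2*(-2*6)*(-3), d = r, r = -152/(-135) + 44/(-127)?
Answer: 7029450/3341 ≈ 2104.0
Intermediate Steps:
r = 13364/17145 (r = -152*(-1/135) + 44*(-1/127) = 152/135 - 44/127 = 13364/17145 ≈ 0.77947)
d = 13364/17145 ≈ 0.77947
W(R) = 13364/17145
V = -72 (V = 0 - (-24)*(-3) = 0 - 2*36 = 0 - 72 = -72)
((V - 10)*(-20))/W(75) = ((-72 - 10)*(-20))/(13364/17145) = -82*(-20)*(17145/13364) = 1640*(17145/13364) = 7029450/3341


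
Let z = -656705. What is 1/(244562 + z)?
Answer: -1/412143 ≈ -2.4263e-6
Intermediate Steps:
1/(244562 + z) = 1/(244562 - 656705) = 1/(-412143) = -1/412143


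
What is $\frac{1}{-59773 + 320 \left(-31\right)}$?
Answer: $- \frac{1}{69693} \approx -1.4349 \cdot 10^{-5}$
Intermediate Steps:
$\frac{1}{-59773 + 320 \left(-31\right)} = \frac{1}{-59773 - 9920} = \frac{1}{-69693} = - \frac{1}{69693}$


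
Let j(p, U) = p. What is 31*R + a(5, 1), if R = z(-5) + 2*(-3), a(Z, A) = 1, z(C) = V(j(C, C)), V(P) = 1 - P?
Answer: 1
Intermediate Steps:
z(C) = 1 - C
R = 0 (R = (1 - 1*(-5)) + 2*(-3) = (1 + 5) - 6 = 6 - 6 = 0)
31*R + a(5, 1) = 31*0 + 1 = 0 + 1 = 1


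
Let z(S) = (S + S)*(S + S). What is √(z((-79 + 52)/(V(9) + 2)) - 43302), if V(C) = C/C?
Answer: I*√42978 ≈ 207.31*I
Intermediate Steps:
V(C) = 1
z(S) = 4*S² (z(S) = (2*S)*(2*S) = 4*S²)
√(z((-79 + 52)/(V(9) + 2)) - 43302) = √(4*((-79 + 52)/(1 + 2))² - 43302) = √(4*(-27/3)² - 43302) = √(4*(-27*⅓)² - 43302) = √(4*(-9)² - 43302) = √(4*81 - 43302) = √(324 - 43302) = √(-42978) = I*√42978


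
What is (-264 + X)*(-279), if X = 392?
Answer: -35712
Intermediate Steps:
(-264 + X)*(-279) = (-264 + 392)*(-279) = 128*(-279) = -35712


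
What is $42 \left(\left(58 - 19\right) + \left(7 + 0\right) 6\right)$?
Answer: $3402$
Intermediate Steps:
$42 \left(\left(58 - 19\right) + \left(7 + 0\right) 6\right) = 42 \left(39 + 7 \cdot 6\right) = 42 \left(39 + 42\right) = 42 \cdot 81 = 3402$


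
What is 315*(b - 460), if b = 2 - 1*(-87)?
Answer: -116865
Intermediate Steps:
b = 89 (b = 2 + 87 = 89)
315*(b - 460) = 315*(89 - 460) = 315*(-371) = -116865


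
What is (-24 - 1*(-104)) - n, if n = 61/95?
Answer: 7539/95 ≈ 79.358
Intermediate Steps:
n = 61/95 (n = 61*(1/95) = 61/95 ≈ 0.64211)
(-24 - 1*(-104)) - n = (-24 - 1*(-104)) - 1*61/95 = (-24 + 104) - 61/95 = 80 - 61/95 = 7539/95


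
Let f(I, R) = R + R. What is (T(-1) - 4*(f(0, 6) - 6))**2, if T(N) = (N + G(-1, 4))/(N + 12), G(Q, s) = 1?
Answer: 576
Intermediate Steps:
f(I, R) = 2*R
T(N) = (1 + N)/(12 + N) (T(N) = (N + 1)/(N + 12) = (1 + N)/(12 + N))
(T(-1) - 4*(f(0, 6) - 6))**2 = ((1 - 1)/(12 - 1) - 4*(2*6 - 6))**2 = (0/11 - 4*(12 - 6))**2 = ((1/11)*0 - 4*6)**2 = (0 - 24)**2 = (-24)**2 = 576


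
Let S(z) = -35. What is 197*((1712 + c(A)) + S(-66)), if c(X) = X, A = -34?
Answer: 323671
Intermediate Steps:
197*((1712 + c(A)) + S(-66)) = 197*((1712 - 34) - 35) = 197*(1678 - 35) = 197*1643 = 323671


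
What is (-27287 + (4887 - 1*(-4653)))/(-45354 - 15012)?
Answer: 17747/60366 ≈ 0.29399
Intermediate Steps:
(-27287 + (4887 - 1*(-4653)))/(-45354 - 15012) = (-27287 + (4887 + 4653))/(-60366) = (-27287 + 9540)*(-1/60366) = -17747*(-1/60366) = 17747/60366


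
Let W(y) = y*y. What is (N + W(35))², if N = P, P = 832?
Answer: 4231249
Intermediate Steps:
W(y) = y²
N = 832
(N + W(35))² = (832 + 35²)² = (832 + 1225)² = 2057² = 4231249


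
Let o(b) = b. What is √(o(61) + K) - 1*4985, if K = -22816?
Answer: -4985 + I*√22755 ≈ -4985.0 + 150.85*I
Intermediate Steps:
√(o(61) + K) - 1*4985 = √(61 - 22816) - 1*4985 = √(-22755) - 4985 = I*√22755 - 4985 = -4985 + I*√22755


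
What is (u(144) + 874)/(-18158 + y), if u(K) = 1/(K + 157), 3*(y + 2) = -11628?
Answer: -263075/6632836 ≈ -0.039663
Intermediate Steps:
y = -3878 (y = -2 + (⅓)*(-11628) = -2 - 3876 = -3878)
u(K) = 1/(157 + K)
(u(144) + 874)/(-18158 + y) = (1/(157 + 144) + 874)/(-18158 - 3878) = (1/301 + 874)/(-22036) = (1/301 + 874)*(-1/22036) = (263075/301)*(-1/22036) = -263075/6632836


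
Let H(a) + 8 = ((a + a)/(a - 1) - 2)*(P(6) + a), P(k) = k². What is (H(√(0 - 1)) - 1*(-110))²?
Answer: 3120 - 4958*I ≈ 3120.0 - 4958.0*I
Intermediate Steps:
H(a) = -8 + (-2 + 2*a/(-1 + a))*(36 + a) (H(a) = -8 + ((a + a)/(a - 1) - 2)*(6² + a) = -8 + ((2*a)/(-1 + a) - 2)*(36 + a) = -8 + (2*a/(-1 + a) - 2)*(36 + a) = -8 + (-2 + 2*a/(-1 + a))*(36 + a))
(H(√(0 - 1)) - 1*(-110))² = (2*(40 - 3*√(0 - 1))/(-1 + √(0 - 1)) - 1*(-110))² = (2*(40 - 3*I)/(-1 + √(-1)) + 110)² = (2*(40 - 3*I)/(-1 + I) + 110)² = (2*((-1 - I)/2)*(40 - 3*I) + 110)² = ((-1 - I)*(40 - 3*I) + 110)² = (110 + (-1 - I)*(40 - 3*I))²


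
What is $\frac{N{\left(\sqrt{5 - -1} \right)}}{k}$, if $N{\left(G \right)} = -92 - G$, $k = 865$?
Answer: $- \frac{92}{865} - \frac{\sqrt{6}}{865} \approx -0.10919$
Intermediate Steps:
$\frac{N{\left(\sqrt{5 - -1} \right)}}{k} = \frac{-92 - \sqrt{5 - -1}}{865} = \left(-92 - \sqrt{5 + \left(-20 + 21\right)}\right) \frac{1}{865} = \left(-92 - \sqrt{5 + 1}\right) \frac{1}{865} = \left(-92 - \sqrt{6}\right) \frac{1}{865} = - \frac{92}{865} - \frac{\sqrt{6}}{865}$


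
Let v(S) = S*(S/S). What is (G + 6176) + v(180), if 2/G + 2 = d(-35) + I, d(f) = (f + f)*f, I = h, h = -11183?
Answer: 55519658/8735 ≈ 6356.0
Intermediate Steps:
I = -11183
d(f) = 2*f**2 (d(f) = (2*f)*f = 2*f**2)
v(S) = S (v(S) = S*1 = S)
G = -2/8735 (G = 2/(-2 + (2*(-35)**2 - 11183)) = 2/(-2 + (2*1225 - 11183)) = 2/(-2 + (2450 - 11183)) = 2/(-2 - 8733) = 2/(-8735) = 2*(-1/8735) = -2/8735 ≈ -0.00022896)
(G + 6176) + v(180) = (-2/8735 + 6176) + 180 = 53947358/8735 + 180 = 55519658/8735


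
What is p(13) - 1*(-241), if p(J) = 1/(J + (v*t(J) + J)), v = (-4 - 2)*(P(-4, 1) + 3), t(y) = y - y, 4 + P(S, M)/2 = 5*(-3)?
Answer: 6267/26 ≈ 241.04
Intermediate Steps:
P(S, M) = -38 (P(S, M) = -8 + 2*(5*(-3)) = -8 + 2*(-15) = -8 - 30 = -38)
t(y) = 0
v = 210 (v = (-4 - 2)*(-38 + 3) = -6*(-35) = 210)
p(J) = 1/(2*J) (p(J) = 1/(J + (210*0 + J)) = 1/(J + (0 + J)) = 1/(J + J) = 1/(2*J))
p(13) - 1*(-241) = (½)/13 - 1*(-241) = (½)*(1/13) + 241 = 1/26 + 241 = 6267/26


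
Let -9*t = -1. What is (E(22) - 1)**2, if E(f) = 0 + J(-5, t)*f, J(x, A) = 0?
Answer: 1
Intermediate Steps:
t = 1/9 (t = -1/9*(-1) = 1/9 ≈ 0.11111)
E(f) = 0 (E(f) = 0 + 0*f = 0 + 0 = 0)
(E(22) - 1)**2 = (0 - 1)**2 = (-1)**2 = 1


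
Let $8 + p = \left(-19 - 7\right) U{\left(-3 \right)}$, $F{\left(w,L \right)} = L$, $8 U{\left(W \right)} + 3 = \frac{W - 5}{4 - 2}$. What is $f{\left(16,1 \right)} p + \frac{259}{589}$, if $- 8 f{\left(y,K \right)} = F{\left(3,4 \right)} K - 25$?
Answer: $\frac{738059}{18848} \approx 39.158$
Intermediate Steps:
$U{\left(W \right)} = - \frac{11}{16} + \frac{W}{16}$ ($U{\left(W \right)} = - \frac{3}{8} + \frac{\left(W - 5\right) \frac{1}{4 - 2}}{8} = - \frac{3}{8} + \frac{\left(-5 + W\right) \frac{1}{2}}{8} = - \frac{3}{8} + \frac{- \frac{5}{2} + \frac{W}{2}}{8} = - \frac{3}{8} + \left(- \frac{5}{16} + \frac{W}{16}\right) = - \frac{11}{16} + \frac{W}{16}$)
$f{\left(y,K \right)} = \frac{25}{8} - \frac{K}{2}$ ($f{\left(y,K \right)} = - \frac{4 K - 25}{8} = - \frac{-25 + 4 K}{8} = \frac{25}{8} - \frac{K}{2}$)
$p = \frac{59}{4}$ ($p = -8 + \left(-19 - 7\right) \left(- \frac{11}{16} + \frac{1}{16} \left(-3\right)\right) = -8 - 26 \left(- \frac{11}{16} - \frac{3}{16}\right) = -8 - - \frac{91}{4} = -8 + \frac{91}{4} = \frac{59}{4} \approx 14.75$)
$f{\left(16,1 \right)} p + \frac{259}{589} = \left(\frac{25}{8} - \frac{1}{2}\right) \frac{59}{4} + \frac{259}{589} = \left(\frac{25}{8} - \frac{1}{2}\right) \frac{59}{4} + 259 \cdot \frac{1}{589} = \frac{21}{8} \cdot \frac{59}{4} + \frac{259}{589} = \frac{1239}{32} + \frac{259}{589} = \frac{738059}{18848}$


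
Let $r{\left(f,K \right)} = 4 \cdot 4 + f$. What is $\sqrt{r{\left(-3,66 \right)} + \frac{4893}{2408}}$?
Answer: $\frac{\sqrt{444706}}{172} \approx 3.8771$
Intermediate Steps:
$r{\left(f,K \right)} = 16 + f$
$\sqrt{r{\left(-3,66 \right)} + \frac{4893}{2408}} = \sqrt{\left(16 - 3\right) + \frac{4893}{2408}} = \sqrt{13 + 4893 \cdot \frac{1}{2408}} = \sqrt{13 + \frac{699}{344}} = \sqrt{\frac{5171}{344}} = \frac{\sqrt{444706}}{172}$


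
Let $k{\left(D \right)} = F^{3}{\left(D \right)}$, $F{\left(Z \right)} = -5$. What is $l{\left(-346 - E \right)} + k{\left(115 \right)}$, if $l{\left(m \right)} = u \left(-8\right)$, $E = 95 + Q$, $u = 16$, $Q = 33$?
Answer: $-253$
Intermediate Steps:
$E = 128$ ($E = 95 + 33 = 128$)
$k{\left(D \right)} = -125$ ($k{\left(D \right)} = \left(-5\right)^{3} = -125$)
$l{\left(m \right)} = -128$ ($l{\left(m \right)} = 16 \left(-8\right) = -128$)
$l{\left(-346 - E \right)} + k{\left(115 \right)} = -128 - 125 = -253$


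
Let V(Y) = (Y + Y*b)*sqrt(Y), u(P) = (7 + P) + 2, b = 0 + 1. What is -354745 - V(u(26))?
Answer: -354745 - 70*sqrt(35) ≈ -3.5516e+5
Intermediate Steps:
b = 1
u(P) = 9 + P
V(Y) = 2*Y**(3/2) (V(Y) = (Y + Y*1)*sqrt(Y) = (Y + Y)*sqrt(Y) = (2*Y)*sqrt(Y) = 2*Y**(3/2))
-354745 - V(u(26)) = -354745 - 2*(9 + 26)**(3/2) = -354745 - 2*35**(3/2) = -354745 - 2*35*sqrt(35) = -354745 - 70*sqrt(35)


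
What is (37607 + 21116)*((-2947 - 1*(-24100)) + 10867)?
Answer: 1880310460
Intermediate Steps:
(37607 + 21116)*((-2947 - 1*(-24100)) + 10867) = 58723*((-2947 + 24100) + 10867) = 58723*(21153 + 10867) = 58723*32020 = 1880310460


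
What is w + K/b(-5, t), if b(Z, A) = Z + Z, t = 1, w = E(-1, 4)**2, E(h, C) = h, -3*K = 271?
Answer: 301/30 ≈ 10.033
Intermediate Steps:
K = -271/3 (K = -1/3*271 = -271/3 ≈ -90.333)
w = 1 (w = (-1)**2 = 1)
b(Z, A) = 2*Z
w + K/b(-5, t) = 1 - 271/(3*(2*(-5))) = 1 - 271/3/(-10) = 1 - 271/3*(-1/10) = 1 + 271/30 = 301/30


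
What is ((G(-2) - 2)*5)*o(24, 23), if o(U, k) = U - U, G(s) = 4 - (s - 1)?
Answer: 0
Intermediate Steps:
G(s) = 5 - s (G(s) = 4 - (-1 + s) = 4 + (1 - s) = 5 - s)
o(U, k) = 0
((G(-2) - 2)*5)*o(24, 23) = (((5 - 1*(-2)) - 2)*5)*0 = (((5 + 2) - 2)*5)*0 = ((7 - 2)*5)*0 = (5*5)*0 = 25*0 = 0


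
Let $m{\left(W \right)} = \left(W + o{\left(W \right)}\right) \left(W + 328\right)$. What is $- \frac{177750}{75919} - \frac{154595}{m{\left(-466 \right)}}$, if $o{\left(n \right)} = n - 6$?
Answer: $- \frac{62830685}{17770812} \approx -3.5356$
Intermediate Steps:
$o{\left(n \right)} = -6 + n$ ($o{\left(n \right)} = n - 6 = -6 + n$)
$m{\left(W \right)} = \left(-6 + 2 W\right) \left(328 + W\right)$ ($m{\left(W \right)} = \left(W + \left(-6 + W\right)\right) \left(W + 328\right) = \left(-6 + 2 W\right) \left(328 + W\right)$)
$- \frac{177750}{75919} - \frac{154595}{m{\left(-466 \right)}} = - \frac{177750}{75919} - \frac{154595}{-1968 + 2 \left(-466\right)^{2} + 650 \left(-466\right)} = \left(-177750\right) \frac{1}{75919} - \frac{154595}{-1968 + 2 \cdot 217156 - 302900} = - \frac{2250}{961} - \frac{154595}{-1968 + 434312 - 302900} = - \frac{2250}{961} - \frac{154595}{129444} = - \frac{2250}{961} - \frac{22085}{18492} = - \frac{62830685}{17770812}$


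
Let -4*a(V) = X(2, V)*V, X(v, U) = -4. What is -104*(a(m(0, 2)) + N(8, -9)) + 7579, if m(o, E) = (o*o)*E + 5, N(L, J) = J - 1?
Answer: 8099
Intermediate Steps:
N(L, J) = -1 + J
m(o, E) = 5 + E*o² (m(o, E) = o²*E + 5 = E*o² + 5 = 5 + E*o²)
a(V) = V (a(V) = -(-1)*V = V)
-104*(a(m(0, 2)) + N(8, -9)) + 7579 = -104*((5 + 2*0²) + (-1 - 9)) + 7579 = -104*((5 + 2*0) - 10) + 7579 = -104*((5 + 0) - 10) + 7579 = -104*(5 - 10) + 7579 = -104*(-5) + 7579 = 520 + 7579 = 8099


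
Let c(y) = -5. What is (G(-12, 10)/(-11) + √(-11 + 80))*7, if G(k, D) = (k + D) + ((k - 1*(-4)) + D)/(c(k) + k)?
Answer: 252/187 + 7*√69 ≈ 59.494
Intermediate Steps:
G(k, D) = D + k + (4 + D + k)/(-5 + k) (G(k, D) = (k + D) + ((k - 1*(-4)) + D)/(-5 + k) = (D + k) + ((k + 4) + D)/(-5 + k) = (D + k) + ((4 + k) + D)/(-5 + k) = (D + k) + (4 + D + k)/(-5 + k) = D + k + (4 + D + k)/(-5 + k))
(G(-12, 10)/(-11) + √(-11 + 80))*7 = (((4 + (-12)² - 4*10 - 4*(-12) + 10*(-12))/(-5 - 12))/(-11) + √(-11 + 80))*7 = (((4 + 144 - 40 + 48 - 120)/(-17))*(-1/11) + √69)*7 = (-1/17*36*(-1/11) + √69)*7 = (-36/17*(-1/11) + √69)*7 = (36/187 + √69)*7 = 252/187 + 7*√69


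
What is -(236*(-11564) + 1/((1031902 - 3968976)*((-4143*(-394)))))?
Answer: 13084168544065252033/4794309247308 ≈ 2.7291e+6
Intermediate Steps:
-(236*(-11564) + 1/((1031902 - 3968976)*((-4143*(-394))))) = -(-2729104 + 1/(-2937074*1632342)) = -(-2729104 - 1/2937074*1/1632342) = -(-2729104 - 1/4794309247308) = -1*(-13084168544065252033/4794309247308) = 13084168544065252033/4794309247308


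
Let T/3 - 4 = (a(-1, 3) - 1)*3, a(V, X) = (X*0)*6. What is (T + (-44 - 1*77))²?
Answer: 13924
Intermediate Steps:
a(V, X) = 0 (a(V, X) = 0*6 = 0)
T = 3 (T = 12 + 3*((0 - 1)*3) = 12 + 3*(-1*3) = 12 + 3*(-3) = 12 - 9 = 3)
(T + (-44 - 1*77))² = (3 + (-44 - 1*77))² = (3 + (-44 - 77))² = (3 - 121)² = (-118)² = 13924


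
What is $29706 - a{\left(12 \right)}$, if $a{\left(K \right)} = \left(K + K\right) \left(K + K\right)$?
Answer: $29130$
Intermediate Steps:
$a{\left(K \right)} = 4 K^{2}$ ($a{\left(K \right)} = 2 K 2 K = 4 K^{2}$)
$29706 - a{\left(12 \right)} = 29706 - 4 \cdot 12^{2} = 29706 - 4 \cdot 144 = 29706 - 576 = 29130$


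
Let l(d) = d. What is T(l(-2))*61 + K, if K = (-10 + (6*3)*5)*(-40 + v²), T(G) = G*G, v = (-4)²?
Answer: 17524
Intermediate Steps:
v = 16
T(G) = G²
K = 17280 (K = (-10 + (6*3)*5)*(-40 + 16²) = (-10 + 18*5)*(-40 + 256) = (-10 + 90)*216 = 80*216 = 17280)
T(l(-2))*61 + K = (-2)²*61 + 17280 = 4*61 + 17280 = 244 + 17280 = 17524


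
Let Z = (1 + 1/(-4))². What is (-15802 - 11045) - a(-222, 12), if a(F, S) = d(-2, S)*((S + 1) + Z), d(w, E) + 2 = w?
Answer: -107171/4 ≈ -26793.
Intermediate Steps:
d(w, E) = -2 + w
Z = 9/16 (Z = (1 - ¼)² = (¾)² = 9/16 ≈ 0.56250)
a(F, S) = -25/4 - 4*S (a(F, S) = (-2 - 2)*((S + 1) + 9/16) = -4*((1 + S) + 9/16) = -4*(25/16 + S) = -25/4 - 4*S)
(-15802 - 11045) - a(-222, 12) = (-15802 - 11045) - (-25/4 - 4*12) = -26847 - (-25/4 - 48) = -26847 - 1*(-217/4) = -26847 + 217/4 = -107171/4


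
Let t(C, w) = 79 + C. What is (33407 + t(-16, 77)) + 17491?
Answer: 50961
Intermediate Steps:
(33407 + t(-16, 77)) + 17491 = (33407 + (79 - 16)) + 17491 = (33407 + 63) + 17491 = 33470 + 17491 = 50961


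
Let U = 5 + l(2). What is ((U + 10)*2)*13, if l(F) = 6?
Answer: 546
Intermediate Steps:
U = 11 (U = 5 + 6 = 11)
((U + 10)*2)*13 = ((11 + 10)*2)*13 = (21*2)*13 = 42*13 = 546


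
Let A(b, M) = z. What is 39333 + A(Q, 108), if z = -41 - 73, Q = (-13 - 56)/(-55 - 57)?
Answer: 39219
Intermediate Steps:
Q = 69/112 (Q = -69/(-112) = -69*(-1/112) = 69/112 ≈ 0.61607)
z = -114
A(b, M) = -114
39333 + A(Q, 108) = 39333 - 114 = 39219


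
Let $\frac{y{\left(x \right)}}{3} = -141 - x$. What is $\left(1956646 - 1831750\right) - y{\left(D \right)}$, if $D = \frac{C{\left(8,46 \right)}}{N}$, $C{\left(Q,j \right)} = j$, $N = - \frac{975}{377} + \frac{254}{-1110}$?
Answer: $\frac{2837866071}{22654} \approx 1.2527 \cdot 10^{5}$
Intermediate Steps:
$N = - \frac{45308}{16095}$ ($N = \left(-975\right) \frac{1}{377} + 254 \left(- \frac{1}{1110}\right) = - \frac{75}{29} - \frac{127}{555} = - \frac{45308}{16095} \approx -2.815$)
$D = - \frac{370185}{22654}$ ($D = \frac{46}{- \frac{45308}{16095}} = 46 \left(- \frac{16095}{45308}\right) = - \frac{370185}{22654} \approx -16.341$)
$y{\left(x \right)} = -423 - 3 x$ ($y{\left(x \right)} = 3 \left(-141 - x\right) = -423 - 3 x$)
$\left(1956646 - 1831750\right) - y{\left(D \right)} = \left(1956646 - 1831750\right) - \left(-423 - - \frac{1110555}{22654}\right) = 124896 - \left(-423 + \frac{1110555}{22654}\right) = 124896 - - \frac{8472087}{22654} = 124896 + \frac{8472087}{22654} = \frac{2837866071}{22654}$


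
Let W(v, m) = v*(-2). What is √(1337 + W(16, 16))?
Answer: 3*√145 ≈ 36.125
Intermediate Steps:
W(v, m) = -2*v
√(1337 + W(16, 16)) = √(1337 - 2*16) = √(1337 - 32) = √1305 = 3*√145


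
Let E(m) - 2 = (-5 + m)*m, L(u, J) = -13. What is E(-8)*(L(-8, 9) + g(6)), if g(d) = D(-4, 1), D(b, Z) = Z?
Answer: -1272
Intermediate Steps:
g(d) = 1
E(m) = 2 + m*(-5 + m) (E(m) = 2 + (-5 + m)*m = 2 + m*(-5 + m))
E(-8)*(L(-8, 9) + g(6)) = (2 + (-8)**2 - 5*(-8))*(-13 + 1) = (2 + 64 + 40)*(-12) = 106*(-12) = -1272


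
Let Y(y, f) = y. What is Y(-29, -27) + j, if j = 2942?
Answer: 2913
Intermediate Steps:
Y(-29, -27) + j = -29 + 2942 = 2913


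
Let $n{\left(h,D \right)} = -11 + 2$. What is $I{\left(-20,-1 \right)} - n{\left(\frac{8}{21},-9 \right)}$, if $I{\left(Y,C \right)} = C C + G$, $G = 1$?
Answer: $11$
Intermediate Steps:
$n{\left(h,D \right)} = -9$
$I{\left(Y,C \right)} = 1 + C^{2}$ ($I{\left(Y,C \right)} = C C + 1 = C^{2} + 1 = 1 + C^{2}$)
$I{\left(-20,-1 \right)} - n{\left(\frac{8}{21},-9 \right)} = \left(1 + \left(-1\right)^{2}\right) - -9 = \left(1 + 1\right) + 9 = 2 + 9 = 11$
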